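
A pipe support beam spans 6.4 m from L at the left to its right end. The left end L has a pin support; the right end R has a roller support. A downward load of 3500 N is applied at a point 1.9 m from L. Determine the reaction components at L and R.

Moments about L: R_y·6.4 − 3500·1.9 = 0 → R_y = 6650/6.4 = 1039.06 ≈ 1039 N.
ΣF_y = 0: L_y + 1039.06 − 3500 = 0 → L_y = 2461 N.
ΣF_x = 0: no horizontal applied forces, so L_x = 0.

L_x = 0, L_y = 2461 N, R_y = 1039 N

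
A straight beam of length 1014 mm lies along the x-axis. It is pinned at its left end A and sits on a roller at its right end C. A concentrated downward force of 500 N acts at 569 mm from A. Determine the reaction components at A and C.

A_x = 0, A_y = 219.4 N, C_y = 280.6 N

Taking moments about A: C_y·1014 − 500·569 = 0 → C_y = 284500/1014 = 280.572 ≈ 280.6 N.
ΣF_y = 0: A_y + 280.572 − 500 = 0 → A_y = 219.4 N.
ΣF_x = 0: no horizontal applied forces, so A_x = 0.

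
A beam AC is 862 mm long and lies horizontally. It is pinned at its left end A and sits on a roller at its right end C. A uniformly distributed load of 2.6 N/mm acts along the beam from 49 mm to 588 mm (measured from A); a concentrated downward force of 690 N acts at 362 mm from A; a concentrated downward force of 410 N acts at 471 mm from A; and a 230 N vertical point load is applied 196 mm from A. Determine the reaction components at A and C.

A_x = 0, A_y = 1648 N, C_y = 1084 N

Resultant of the distributed load: 2.6 × 539 = 1401.4 N at 318.5 mm from A.
ΣM about A: C_y·862 − (2.6·539)·318.5 − 690·362 − 410·471 − 230·196 = 0 → C_y = 934315.9/862 = 1083.89 ≈ 1084 N.
ΣF_y = 0: A_y + 1083.89 − 2.6·539 − 690 − 410 − 230 = 0 → A_y = 1648 N.
ΣF_x = 0: no horizontal applied forces, so A_x = 0.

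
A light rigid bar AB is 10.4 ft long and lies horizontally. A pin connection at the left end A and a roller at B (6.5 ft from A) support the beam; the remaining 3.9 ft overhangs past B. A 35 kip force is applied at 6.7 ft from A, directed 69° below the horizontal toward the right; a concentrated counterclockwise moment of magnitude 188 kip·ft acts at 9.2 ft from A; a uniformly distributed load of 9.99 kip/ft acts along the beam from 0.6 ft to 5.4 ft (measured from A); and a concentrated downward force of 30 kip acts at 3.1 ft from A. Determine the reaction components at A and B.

Resultant of the distributed load: 9.99 × 4.8 = 47.952 kip at 3 ft from A.
Moments about A: B_y·6.5 − 35·sin69°·6.7 + 188 − (9.99·4.8)·3 − 30·3.1 = 0 → B_y = 267.781/6.5 = 41.1971 ≈ 41.20 kip.
ΣF_y = 0: A_y + 41.1971 − 35·sin69° − 9.99·4.8 − 30 = 0 → A_y = 69.43 kip.
ΣF_x = 0: A_x + 35·cos69° = 0 → A_x = -12.54 kip.

A_x = -12.54 kip, A_y = 69.43 kip, B_y = 41.20 kip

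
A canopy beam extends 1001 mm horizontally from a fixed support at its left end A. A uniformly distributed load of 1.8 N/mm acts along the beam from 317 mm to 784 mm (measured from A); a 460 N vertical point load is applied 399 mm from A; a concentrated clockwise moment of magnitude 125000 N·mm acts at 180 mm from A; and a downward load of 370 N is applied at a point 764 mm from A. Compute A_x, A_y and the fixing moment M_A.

Resultant of the distributed load: 1.8 × 467 = 840.6 N at 550.5 mm from A.
ΣF_x = 0: A_x = 0.
ΣF_y = 0: A_y − 1.8·467 − 460 − 370 = 0 → A_y = 1671 N.
ΣM about A: M_A − (1.8·467)·550.5 − 460·399 − 125000 − 370·764 = 0 → M_A = 1054000 N·mm.

A_x = 0, A_y = 1671 N, M_A = 1054000 N·mm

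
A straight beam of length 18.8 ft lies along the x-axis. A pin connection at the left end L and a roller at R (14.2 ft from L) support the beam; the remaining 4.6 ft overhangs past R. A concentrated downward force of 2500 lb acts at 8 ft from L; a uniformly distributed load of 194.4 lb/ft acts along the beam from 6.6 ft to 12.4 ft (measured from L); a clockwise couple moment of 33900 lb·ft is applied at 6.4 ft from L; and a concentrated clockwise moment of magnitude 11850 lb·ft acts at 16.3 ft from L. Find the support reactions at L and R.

Resultant of the distributed load: 194.4 × 5.8 = 1127.52 lb at 9.5 ft from L.
Moments about L: R_y·14.2 − 2500·8 − (194.4·5.8)·9.5 − 33900 − 11850 = 0 → R_y = 76461.44/14.2 = 5384.61 ≈ 5385 lb.
ΣF_y = 0: L_y + 5384.61 − 2500 − 194.4·5.8 = 0 → L_y = -1757 lb.
ΣF_x = 0: no horizontal applied forces, so L_x = 0.

L_x = 0, L_y = -1757 lb, R_y = 5385 lb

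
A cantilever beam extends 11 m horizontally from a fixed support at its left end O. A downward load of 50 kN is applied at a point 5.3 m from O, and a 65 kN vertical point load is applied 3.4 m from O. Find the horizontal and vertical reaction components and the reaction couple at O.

ΣF_x = 0: O_x = 0.
ΣF_y = 0: O_y − 50 − 65 = 0 → O_y = 115.0 kN.
ΣM about O: M_O − 50·5.3 − 65·3.4 = 0 → M_O = 486.0 kN·m.

O_x = 0, O_y = 115.0 kN, M_O = 486.0 kN·m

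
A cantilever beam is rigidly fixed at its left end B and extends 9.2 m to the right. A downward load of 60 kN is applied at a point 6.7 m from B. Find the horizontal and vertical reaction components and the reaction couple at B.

ΣF_x = 0: B_x = 0.
ΣF_y = 0: B_y − 60 = 0 → B_y = 60.00 kN.
ΣM about B: M_B − 60·6.7 = 0 → M_B = 402.0 kN·m.

B_x = 0, B_y = 60.00 kN, M_B = 402.0 kN·m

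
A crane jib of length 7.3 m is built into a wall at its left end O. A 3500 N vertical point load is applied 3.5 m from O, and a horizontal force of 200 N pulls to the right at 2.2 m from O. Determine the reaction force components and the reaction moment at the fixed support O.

ΣF_x = 0: O_x + 200 = 0 → O_x = -200.0 N.
ΣF_y = 0: O_y − 3500 = 0 → O_y = 3500 N.
ΣM about O: M_O − 3500·3.5 = 0 → M_O = 12250 N·m.

O_x = -200.0 N, O_y = 3500 N, M_O = 12250 N·m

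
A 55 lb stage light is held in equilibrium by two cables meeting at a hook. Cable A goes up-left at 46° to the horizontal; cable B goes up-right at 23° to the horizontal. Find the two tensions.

T_A = 54.23 lb, T_B = 40.92 lb

ΣF_x = 0: −T_A·cos46° + T_B·cos23° = 0 → T_B = 0.754649·T_A.
ΣF_y = 0: T_A·sin46° + T_B·sin23° = 55.
Substitute: T_A·(0.71934 + 0.754649·0.390731) = 55 → T_A = 54.2297 ≈ 54.23 lb.
Then T_B = 0.754649 × 54.2297 = 40.92 lb.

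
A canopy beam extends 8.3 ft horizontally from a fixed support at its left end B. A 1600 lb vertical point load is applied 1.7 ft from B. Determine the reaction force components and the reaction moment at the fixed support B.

B_x = 0, B_y = 1600 lb, M_B = 2720 lb·ft

ΣF_x = 0: B_x = 0.
ΣF_y = 0: B_y − 1600 = 0 → B_y = 1600 lb.
ΣM about B: M_B − 1600·1.7 = 0 → M_B = 2720 lb·ft.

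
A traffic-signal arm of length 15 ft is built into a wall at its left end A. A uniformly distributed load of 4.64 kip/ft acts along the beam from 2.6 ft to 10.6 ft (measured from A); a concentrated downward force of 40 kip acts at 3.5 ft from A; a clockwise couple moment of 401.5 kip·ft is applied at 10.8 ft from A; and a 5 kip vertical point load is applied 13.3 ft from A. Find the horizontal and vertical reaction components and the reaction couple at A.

A_x = 0, A_y = 82.12 kip, M_A = 853.0 kip·ft

Resultant of the distributed load: 4.64 × 8 = 37.12 kip at 6.6 ft from A.
ΣF_x = 0: A_x = 0.
ΣF_y = 0: A_y − 4.64·8 − 40 − 5 = 0 → A_y = 82.12 kip.
ΣM about A: M_A − (4.64·8)·6.6 − 40·3.5 − 401.5 − 5·13.3 = 0 → M_A = 853.0 kip·ft.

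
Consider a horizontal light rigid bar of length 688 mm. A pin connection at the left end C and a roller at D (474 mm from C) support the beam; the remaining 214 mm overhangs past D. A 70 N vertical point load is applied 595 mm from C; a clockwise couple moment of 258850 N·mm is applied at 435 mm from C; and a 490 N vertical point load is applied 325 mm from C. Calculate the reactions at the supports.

Taking moments about C: D_y·474 − 70·595 − 258850 − 490·325 = 0 → D_y = 459750/474 = 969.937 ≈ 969.9 N.
ΣF_y = 0: C_y + 969.937 − 70 − 490 = 0 → C_y = -409.9 N.
ΣF_x = 0: no horizontal applied forces, so C_x = 0.

C_x = 0, C_y = -409.9 N, D_y = 969.9 N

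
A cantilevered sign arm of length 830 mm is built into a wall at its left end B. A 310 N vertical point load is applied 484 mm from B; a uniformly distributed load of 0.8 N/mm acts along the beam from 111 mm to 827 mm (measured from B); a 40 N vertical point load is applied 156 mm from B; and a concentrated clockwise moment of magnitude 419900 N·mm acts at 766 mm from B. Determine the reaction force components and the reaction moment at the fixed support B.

B_x = 0, B_y = 922.8 N, M_B = 844800 N·mm

Resultant of the distributed load: 0.8 × 716 = 572.8 N at 469 mm from B.
ΣF_x = 0: B_x = 0.
ΣF_y = 0: B_y − 310 − 0.8·716 − 40 = 0 → B_y = 922.8 N.
ΣM about B: M_B − 310·484 − (0.8·716)·469 − 40·156 − 419900 = 0 → M_B = 844800 N·mm.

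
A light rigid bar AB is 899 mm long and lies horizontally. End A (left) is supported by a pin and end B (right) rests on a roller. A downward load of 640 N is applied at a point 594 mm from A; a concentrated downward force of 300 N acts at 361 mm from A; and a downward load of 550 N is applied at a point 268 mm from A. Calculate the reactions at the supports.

Taking moments about A: B_y·899 − 640·594 − 300·361 − 550·268 = 0 → B_y = 635860/899 = 707.297 ≈ 707.3 N.
ΣF_y = 0: A_y + 707.297 − 640 − 300 − 550 = 0 → A_y = 782.7 N.
ΣF_x = 0: no horizontal applied forces, so A_x = 0.

A_x = 0, A_y = 782.7 N, B_y = 707.3 N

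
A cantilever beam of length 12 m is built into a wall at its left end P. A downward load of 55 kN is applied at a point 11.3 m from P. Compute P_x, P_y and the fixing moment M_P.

ΣF_x = 0: P_x = 0.
ΣF_y = 0: P_y − 55 = 0 → P_y = 55.00 kN.
ΣM about P: M_P − 55·11.3 = 0 → M_P = 621.5 kN·m.

P_x = 0, P_y = 55.00 kN, M_P = 621.5 kN·m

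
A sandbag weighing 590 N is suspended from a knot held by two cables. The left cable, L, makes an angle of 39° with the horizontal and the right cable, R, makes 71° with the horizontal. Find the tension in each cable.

ΣF_x = 0: −T_L·cos39° + T_R·cos71° = 0 → T_R = 2.38705·T_L.
ΣF_y = 0: T_L·sin39° + T_R·sin71° = 590.
Substitute: T_L·(0.62932 + 2.38705·0.945519) = 590 → T_L = 204.412 ≈ 204.4 N.
Then T_R = 2.38705 × 204.412 = 487.9 N.

T_L = 204.4 N, T_R = 487.9 N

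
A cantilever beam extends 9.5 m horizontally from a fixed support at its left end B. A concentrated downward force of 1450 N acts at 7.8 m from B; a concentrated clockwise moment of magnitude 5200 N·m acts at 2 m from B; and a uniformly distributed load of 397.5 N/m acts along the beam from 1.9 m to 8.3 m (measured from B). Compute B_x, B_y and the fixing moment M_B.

Resultant of the distributed load: 397.5 × 6.4 = 2544 N at 5.1 m from B.
ΣF_x = 0: B_x = 0.
ΣF_y = 0: B_y − 1450 − 397.5·6.4 = 0 → B_y = 3994 N.
ΣM about B: M_B − 1450·7.8 − 5200 − (397.5·6.4)·5.1 = 0 → M_B = 29480 N·m.

B_x = 0, B_y = 3994 N, M_B = 29480 N·m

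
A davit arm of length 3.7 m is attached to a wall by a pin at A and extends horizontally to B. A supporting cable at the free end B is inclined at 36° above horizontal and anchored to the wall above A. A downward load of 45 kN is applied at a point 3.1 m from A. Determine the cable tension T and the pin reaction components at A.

ΣM about A: T·sin36°·3.7 − 45·3.1 = 0 → T = 139.5/(3.7·0.587785) = 64.1437 ≈ 64.14 kN.
ΣF_x = 0: A_x − T·cos36° = 0 → A_x = 64.1437 × 0.809017 = 51.89 kN.
ΣF_y = 0: A_y + T·sin36° − 45 = 0 → A_y = 45 − 64.1437 × 0.587785 = 7.297 kN.

T = 64.14 kN, A_x = 51.89 kN, A_y = 7.297 kN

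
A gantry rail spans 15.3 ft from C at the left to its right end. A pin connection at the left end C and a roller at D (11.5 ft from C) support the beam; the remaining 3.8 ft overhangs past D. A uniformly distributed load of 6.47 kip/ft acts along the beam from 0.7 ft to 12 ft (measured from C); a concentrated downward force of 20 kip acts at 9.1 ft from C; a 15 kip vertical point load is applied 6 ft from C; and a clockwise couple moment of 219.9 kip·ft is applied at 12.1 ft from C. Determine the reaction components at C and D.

Resultant of the distributed load: 6.47 × 11.3 = 73.111 kip at 6.35 ft from C.
Taking moments about C: D_y·11.5 − (6.47·11.3)·6.35 − 20·9.1 − 15·6 − 219.9 = 0 → D_y = 956.15485/11.5 = 83.1439 ≈ 83.14 kip.
ΣF_y = 0: C_y + 83.1439 − 6.47·11.3 − 20 − 15 = 0 → C_y = 24.97 kip.
ΣF_x = 0: no horizontal applied forces, so C_x = 0.

C_x = 0, C_y = 24.97 kip, D_y = 83.14 kip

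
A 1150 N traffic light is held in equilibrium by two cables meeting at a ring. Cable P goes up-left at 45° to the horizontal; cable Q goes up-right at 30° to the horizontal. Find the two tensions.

T_P = 1031 N, T_Q = 841.9 N

ΣF_x = 0: −T_P·cos45° + T_Q·cos30° = 0 → T_Q = 0.816497·T_P.
ΣF_y = 0: T_P·sin45° + T_Q·sin30° = 1150.
Substitute: T_P·(0.707107 + 0.816497·0.5) = 1150 → T_P = 1031.06 ≈ 1031 N.
Then T_Q = 0.816497 × 1031.06 = 841.9 N.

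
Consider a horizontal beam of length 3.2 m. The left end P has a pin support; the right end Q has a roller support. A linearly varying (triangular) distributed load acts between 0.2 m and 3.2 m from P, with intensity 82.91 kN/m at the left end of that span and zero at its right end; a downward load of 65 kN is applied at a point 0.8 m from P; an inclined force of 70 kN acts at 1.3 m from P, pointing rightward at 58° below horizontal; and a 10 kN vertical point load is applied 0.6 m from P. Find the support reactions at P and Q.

P_x = -37.09 kN, P_y = 169.9 kN, Q_y = 88.88 kN

Resultant of the triangular load: ½ × 82.91 × 3 = 124.365 kN, acting at 1.2 m from P (one-third of the span from the peak).
Taking moments about P: Q_y·3.2 − (½·82.91·3)·1.2 − 65·0.8 − 70·sin58°·1.3 − 10·0.6 = 0 → Q_y = 284.41/3.2 = 88.8781 ≈ 88.88 kN.
ΣF_y = 0: P_y + 88.8781 − ½·82.91·3 − 65 − 70·sin58° − 10 = 0 → P_y = 169.9 kN.
ΣF_x = 0: P_x + 70·cos58° = 0 → P_x = -37.09 kN.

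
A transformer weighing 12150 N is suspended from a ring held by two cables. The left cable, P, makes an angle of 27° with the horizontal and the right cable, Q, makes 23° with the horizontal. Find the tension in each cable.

ΣF_x = 0: −T_P·cos27° + T_Q·cos23° = 0 → T_Q = 0.967954·T_P.
ΣF_y = 0: T_P·sin27° + T_Q·sin23° = 12150.
Substitute: T_P·(0.45399 + 0.967954·0.390731) = 12150 → T_P = 14599.9 ≈ 14600 N.
Then T_Q = 0.967954 × 14599.9 = 14130 N.

T_P = 14600 N, T_Q = 14130 N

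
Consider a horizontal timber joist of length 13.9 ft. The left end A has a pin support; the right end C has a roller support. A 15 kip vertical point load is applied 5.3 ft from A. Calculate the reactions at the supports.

Moments about A: C_y·13.9 − 15·5.3 = 0 → C_y = 79.5/13.9 = 5.71942 ≈ 5.719 kip.
ΣF_y = 0: A_y + 5.71942 − 15 = 0 → A_y = 9.281 kip.
ΣF_x = 0: no horizontal applied forces, so A_x = 0.

A_x = 0, A_y = 9.281 kip, C_y = 5.719 kip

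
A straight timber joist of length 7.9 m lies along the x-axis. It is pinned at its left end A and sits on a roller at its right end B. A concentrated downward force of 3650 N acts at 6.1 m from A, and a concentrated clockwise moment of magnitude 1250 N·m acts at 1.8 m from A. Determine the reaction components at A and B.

A_x = 0, A_y = 673.4 N, B_y = 2977 N

ΣM about A: B_y·7.9 − 3650·6.1 − 1250 = 0 → B_y = 23515/7.9 = 2976.58 ≈ 2977 N.
ΣF_y = 0: A_y + 2976.58 − 3650 = 0 → A_y = 673.4 N.
ΣF_x = 0: no horizontal applied forces, so A_x = 0.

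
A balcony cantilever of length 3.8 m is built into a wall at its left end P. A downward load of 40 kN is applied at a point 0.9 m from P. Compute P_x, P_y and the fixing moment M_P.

ΣF_x = 0: P_x = 0.
ΣF_y = 0: P_y − 40 = 0 → P_y = 40.00 kN.
ΣM about P: M_P − 40·0.9 = 0 → M_P = 36.00 kN·m.

P_x = 0, P_y = 40.00 kN, M_P = 36.00 kN·m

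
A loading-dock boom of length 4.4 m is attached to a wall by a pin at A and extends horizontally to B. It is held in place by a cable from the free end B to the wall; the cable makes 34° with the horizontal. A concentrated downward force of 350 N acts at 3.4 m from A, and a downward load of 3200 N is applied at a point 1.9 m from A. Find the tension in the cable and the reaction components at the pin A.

ΣM about A: T·sin34°·4.4 − 350·3.4 − 3200·1.9 = 0 → T = 7270/(4.4·0.559193) = 2954.75 ≈ 2955 N.
ΣF_x = 0: A_x − T·cos34° = 0 → A_x = 2954.75 × 0.829038 = 2450 N.
ΣF_y = 0: A_y + T·sin34° − 350 − 3200 = 0 → A_y = 3550 − 2954.75 × 0.559193 = 1898 N.

T = 2955 N, A_x = 2450 N, A_y = 1898 N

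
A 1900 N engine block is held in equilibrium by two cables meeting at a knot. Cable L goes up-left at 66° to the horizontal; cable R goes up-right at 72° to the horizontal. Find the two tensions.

ΣF_x = 0: −T_L·cos66° + T_R·cos72° = 0 → T_R = 1.31623·T_L.
ΣF_y = 0: T_L·sin66° + T_R·sin72° = 1900.
Substitute: T_L·(0.913545 + 1.31623·0.951057) = 1900 → T_L = 877.454 ≈ 877.5 N.
Then T_R = 1.31623 × 877.454 = 1155 N.

T_L = 877.5 N, T_R = 1155 N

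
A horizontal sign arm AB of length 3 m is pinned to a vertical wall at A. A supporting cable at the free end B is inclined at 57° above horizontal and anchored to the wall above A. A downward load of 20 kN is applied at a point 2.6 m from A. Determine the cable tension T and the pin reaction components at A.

T = 20.67 kN, A_x = 11.26 kN, A_y = 2.667 kN

ΣM about A: T·sin57°·3 − 20·2.6 = 0 → T = 52/(3·0.838671) = 20.6676 ≈ 20.67 kN.
ΣF_x = 0: A_x − T·cos57° = 0 → A_x = 20.6676 × 0.544639 = 11.26 kN.
ΣF_y = 0: A_y + T·sin57° − 20 = 0 → A_y = 20 − 20.6676 × 0.838671 = 2.667 kN.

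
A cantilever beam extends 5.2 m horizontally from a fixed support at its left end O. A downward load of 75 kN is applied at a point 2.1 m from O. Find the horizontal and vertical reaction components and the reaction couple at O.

ΣF_x = 0: O_x = 0.
ΣF_y = 0: O_y − 75 = 0 → O_y = 75.00 kN.
ΣM about O: M_O − 75·2.1 = 0 → M_O = 157.5 kN·m.

O_x = 0, O_y = 75.00 kN, M_O = 157.5 kN·m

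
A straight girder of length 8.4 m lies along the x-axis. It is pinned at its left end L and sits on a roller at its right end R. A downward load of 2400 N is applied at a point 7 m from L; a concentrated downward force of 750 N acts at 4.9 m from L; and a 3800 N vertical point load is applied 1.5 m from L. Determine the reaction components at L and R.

L_x = 0, L_y = 3834 N, R_y = 3116 N

Taking moments about L: R_y·8.4 − 2400·7 − 750·4.9 − 3800·1.5 = 0 → R_y = 26175/8.4 = 3116.07 ≈ 3116 N.
ΣF_y = 0: L_y + 3116.07 − 2400 − 750 − 3800 = 0 → L_y = 3834 N.
ΣF_x = 0: no horizontal applied forces, so L_x = 0.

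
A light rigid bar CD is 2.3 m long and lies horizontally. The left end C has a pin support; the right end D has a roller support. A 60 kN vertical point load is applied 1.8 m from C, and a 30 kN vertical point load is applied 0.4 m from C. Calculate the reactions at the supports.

C_x = 0, C_y = 37.83 kN, D_y = 52.17 kN

Moments about C: D_y·2.3 − 60·1.8 − 30·0.4 = 0 → D_y = 120/2.3 = 52.1739 ≈ 52.17 kN.
ΣF_y = 0: C_y + 52.1739 − 60 − 30 = 0 → C_y = 37.83 kN.
ΣF_x = 0: no horizontal applied forces, so C_x = 0.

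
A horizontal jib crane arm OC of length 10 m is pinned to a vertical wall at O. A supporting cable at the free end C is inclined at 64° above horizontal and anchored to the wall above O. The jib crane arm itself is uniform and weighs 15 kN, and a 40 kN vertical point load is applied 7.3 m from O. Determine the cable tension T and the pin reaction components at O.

ΣM about O: T·sin64°·10 − 15·5 − 40·7.3 = 0 → T = 367/(10·0.898794) = 40.8325 ≈ 40.83 kN.
ΣF_x = 0: O_x − T·cos64° = 0 → O_x = 40.8325 × 0.438371 = 17.90 kN.
ΣF_y = 0: O_y + T·sin64° − 15 − 40 = 0 → O_y = 55 − 40.8325 × 0.898794 = 18.30 kN.

T = 40.83 kN, O_x = 17.90 kN, O_y = 18.30 kN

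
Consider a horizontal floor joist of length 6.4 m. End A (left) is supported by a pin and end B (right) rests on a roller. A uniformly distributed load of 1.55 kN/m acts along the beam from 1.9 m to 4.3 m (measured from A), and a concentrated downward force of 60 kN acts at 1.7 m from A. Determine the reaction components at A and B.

Resultant of the distributed load: 1.55 × 2.4 = 3.72 kN at 3.1 m from A.
Moments about A: B_y·6.4 − (1.55·2.4)·3.1 − 60·1.7 = 0 → B_y = 113.532/6.4 = 17.7394 ≈ 17.74 kN.
ΣF_y = 0: A_y + 17.7394 − 1.55·2.4 − 60 = 0 → A_y = 45.98 kN.
ΣF_x = 0: no horizontal applied forces, so A_x = 0.

A_x = 0, A_y = 45.98 kN, B_y = 17.74 kN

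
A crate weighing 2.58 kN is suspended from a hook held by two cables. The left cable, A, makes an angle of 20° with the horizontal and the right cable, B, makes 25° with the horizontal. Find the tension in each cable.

ΣF_x = 0: −T_A·cos20° + T_B·cos25° = 0 → T_B = 1.03684·T_A.
ΣF_y = 0: T_A·sin20° + T_B·sin25° = 2.58.
Substitute: T_A·(0.34202 + 1.03684·0.422618) = 2.58 → T_A = 3.30681 ≈ 3.307 kN.
Then T_B = 1.03684 × 3.30681 = 3.429 kN.

T_A = 3.307 kN, T_B = 3.429 kN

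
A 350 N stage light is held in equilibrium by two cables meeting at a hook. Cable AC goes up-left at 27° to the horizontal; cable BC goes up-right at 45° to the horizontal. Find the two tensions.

T_AC = 260.2 N, T_BC = 327.9 N

ΣF_x = 0: −T_AC·cos27° + T_BC·cos45° = 0 → T_BC = 1.26007·T_AC.
ΣF_y = 0: T_AC·sin27° + T_BC·sin45° = 350.
Substitute: T_AC·(0.45399 + 1.26007·0.707107) = 350 → T_AC = 260.224 ≈ 260.2 N.
Then T_BC = 1.26007 × 260.224 = 327.9 N.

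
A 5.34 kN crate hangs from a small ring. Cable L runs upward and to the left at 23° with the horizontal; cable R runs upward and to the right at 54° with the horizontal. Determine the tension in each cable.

ΣF_x = 0: −T_L·cos23° + T_R·cos54° = 0 → T_R = 1.56606·T_L.
ΣF_y = 0: T_L·sin23° + T_R·sin54° = 5.34.
Substitute: T_L·(0.390731 + 1.56606·0.809017) = 5.34 → T_L = 3.22133 ≈ 3.221 kN.
Then T_R = 1.56606 × 3.22133 = 5.045 kN.

T_L = 3.221 kN, T_R = 5.045 kN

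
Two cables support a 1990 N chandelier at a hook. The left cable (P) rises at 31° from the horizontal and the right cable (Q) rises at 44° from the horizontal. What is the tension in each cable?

T_P = 1482 N, T_Q = 1766 N

ΣF_x = 0: −T_P·cos31° + T_Q·cos44° = 0 → T_Q = 1.1916·T_P.
ΣF_y = 0: T_P·sin31° + T_Q·sin44° = 1990.
Substitute: T_P·(0.515038 + 1.1916·0.694658) = 1990 → T_P = 1481.99 ≈ 1482 N.
Then T_Q = 1.1916 × 1481.99 = 1766 N.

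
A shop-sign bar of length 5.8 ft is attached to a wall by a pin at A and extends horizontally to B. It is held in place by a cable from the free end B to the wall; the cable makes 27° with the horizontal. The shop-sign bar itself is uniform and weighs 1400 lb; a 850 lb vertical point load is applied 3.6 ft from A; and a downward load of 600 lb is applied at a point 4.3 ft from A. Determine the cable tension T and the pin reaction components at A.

ΣM about A: T·sin27°·5.8 − 1400·2.9 − 850·3.6 − 600·4.3 = 0 → T = 9700/(5.8·0.45399) = 3683.81 ≈ 3684 lb.
ΣF_x = 0: A_x − T·cos27° = 0 → A_x = 3683.81 × 0.891007 = 3282 lb.
ΣF_y = 0: A_y + T·sin27° − 1400 − 850 − 600 = 0 → A_y = 2850 − 3683.81 × 0.45399 = 1178 lb.

T = 3684 lb, A_x = 3282 lb, A_y = 1178 lb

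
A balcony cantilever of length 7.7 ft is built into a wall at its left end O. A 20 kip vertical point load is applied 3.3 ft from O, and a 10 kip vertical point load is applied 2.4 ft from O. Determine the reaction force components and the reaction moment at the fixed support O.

ΣF_x = 0: O_x = 0.
ΣF_y = 0: O_y − 20 − 10 = 0 → O_y = 30.00 kip.
ΣM about O: M_O − 20·3.3 − 10·2.4 = 0 → M_O = 90.00 kip·ft.

O_x = 0, O_y = 30.00 kip, M_O = 90.00 kip·ft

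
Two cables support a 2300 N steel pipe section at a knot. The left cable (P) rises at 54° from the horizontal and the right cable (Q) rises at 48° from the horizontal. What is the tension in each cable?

ΣF_x = 0: −T_P·cos54° + T_Q·cos48° = 0 → T_Q = 0.878431·T_P.
ΣF_y = 0: T_P·sin54° + T_Q·sin48° = 2300.
Substitute: T_P·(0.809017 + 0.878431·0.743145) = 2300 → T_P = 1573.38 ≈ 1573 N.
Then T_Q = 0.878431 × 1573.38 = 1382 N.

T_P = 1573 N, T_Q = 1382 N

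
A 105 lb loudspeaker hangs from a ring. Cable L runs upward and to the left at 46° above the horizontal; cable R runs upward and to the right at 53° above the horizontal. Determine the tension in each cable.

ΣF_x = 0: −T_L·cos46° + T_R·cos53° = 0 → T_R = 1.15427·T_L.
ΣF_y = 0: T_L·sin46° + T_R·sin53° = 105.
Substitute: T_L·(0.71934 + 1.15427·0.798636) = 105 → T_L = 63.9783 ≈ 63.98 lb.
Then T_R = 1.15427 × 63.9783 = 73.85 lb.

T_L = 63.98 lb, T_R = 73.85 lb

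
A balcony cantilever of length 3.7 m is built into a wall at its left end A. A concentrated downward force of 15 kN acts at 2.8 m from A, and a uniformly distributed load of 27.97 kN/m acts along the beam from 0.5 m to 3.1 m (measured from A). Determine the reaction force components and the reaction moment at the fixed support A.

Resultant of the distributed load: 27.97 × 2.6 = 72.722 kN at 1.8 m from A.
ΣF_x = 0: A_x = 0.
ΣF_y = 0: A_y − 15 − 27.97·2.6 = 0 → A_y = 87.72 kN.
ΣM about A: M_A − 15·2.8 − (27.97·2.6)·1.8 = 0 → M_A = 172.9 kN·m.

A_x = 0, A_y = 87.72 kN, M_A = 172.9 kN·m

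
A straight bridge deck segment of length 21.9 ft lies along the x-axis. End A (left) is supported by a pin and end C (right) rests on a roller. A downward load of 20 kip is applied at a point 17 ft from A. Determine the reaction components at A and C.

Taking moments about A: C_y·21.9 − 20·17 = 0 → C_y = 340/21.9 = 15.5251 ≈ 15.53 kip.
ΣF_y = 0: A_y + 15.5251 − 20 = 0 → A_y = 4.475 kip.
ΣF_x = 0: no horizontal applied forces, so A_x = 0.

A_x = 0, A_y = 4.475 kip, C_y = 15.53 kip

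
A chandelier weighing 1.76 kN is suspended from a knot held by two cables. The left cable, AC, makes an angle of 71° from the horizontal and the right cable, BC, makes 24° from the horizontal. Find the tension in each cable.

T_AC = 1.614 kN, T_BC = 0.5752 kN

ΣF_x = 0: −T_AC·cos71° + T_BC·cos24° = 0 → T_BC = 0.356379·T_AC.
ΣF_y = 0: T_AC·sin71° + T_BC·sin24° = 1.76.
Substitute: T_AC·(0.945519 + 0.356379·0.406737) = 1.76 → T_AC = 1.61398 ≈ 1.614 kN.
Then T_BC = 0.356379 × 1.61398 = 0.5752 kN.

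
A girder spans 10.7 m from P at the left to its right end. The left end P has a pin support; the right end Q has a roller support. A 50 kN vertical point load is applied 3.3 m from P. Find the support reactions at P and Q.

P_x = 0, P_y = 34.58 kN, Q_y = 15.42 kN

Moments about P: Q_y·10.7 − 50·3.3 = 0 → Q_y = 165/10.7 = 15.4206 ≈ 15.42 kN.
ΣF_y = 0: P_y + 15.4206 − 50 = 0 → P_y = 34.58 kN.
ΣF_x = 0: no horizontal applied forces, so P_x = 0.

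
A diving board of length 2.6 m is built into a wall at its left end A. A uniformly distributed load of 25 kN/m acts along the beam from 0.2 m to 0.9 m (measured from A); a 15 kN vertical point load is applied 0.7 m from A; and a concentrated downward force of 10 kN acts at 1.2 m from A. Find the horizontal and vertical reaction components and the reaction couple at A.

A_x = 0, A_y = 42.50 kN, M_A = 32.12 kN·m

Resultant of the distributed load: 25 × 0.7 = 17.5 kN at 0.55 m from A.
ΣF_x = 0: A_x = 0.
ΣF_y = 0: A_y − 25·0.7 − 15 − 10 = 0 → A_y = 42.50 kN.
ΣM about A: M_A − (25·0.7)·0.55 − 15·0.7 − 10·1.2 = 0 → M_A = 32.12 kN·m.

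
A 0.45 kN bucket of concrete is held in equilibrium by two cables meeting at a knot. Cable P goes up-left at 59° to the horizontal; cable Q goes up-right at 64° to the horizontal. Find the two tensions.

T_P = 0.2352 kN, T_Q = 0.2764 kN

ΣF_x = 0: −T_P·cos59° + T_Q·cos64° = 0 → T_Q = 1.17489·T_P.
ΣF_y = 0: T_P·sin59° + T_Q·sin64° = 0.45.
Substitute: T_P·(0.857167 + 1.17489·0.898794) = 0.45 → T_P = 0.235214 ≈ 0.2352 kN.
Then T_Q = 1.17489 × 0.235214 = 0.2764 kN.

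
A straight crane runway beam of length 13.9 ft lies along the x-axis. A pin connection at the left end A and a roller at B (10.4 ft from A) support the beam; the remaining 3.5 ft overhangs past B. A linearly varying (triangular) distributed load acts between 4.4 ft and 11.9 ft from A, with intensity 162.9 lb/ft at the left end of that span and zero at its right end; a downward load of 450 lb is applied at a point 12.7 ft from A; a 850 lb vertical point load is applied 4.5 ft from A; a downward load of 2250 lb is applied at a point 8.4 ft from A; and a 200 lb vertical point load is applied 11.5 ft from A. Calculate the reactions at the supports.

Resultant of the triangular load: ½ × 162.9 × 7.5 = 610.875 lb, acting at 6.9 ft from A (one-third of the span from the peak).
Moments about A: B_y·10.4 − (½·162.9·7.5)·6.9 − 450·12.7 − 850·4.5 − 2250·8.4 − 200·11.5 = 0 → B_y = 34955.0375/10.4 = 3361.06 ≈ 3361 lb.
ΣF_y = 0: A_y + 3361.06 − ½·162.9·7.5 − 450 − 850 − 2250 − 200 = 0 → A_y = 999.8 lb.
ΣF_x = 0: no horizontal applied forces, so A_x = 0.

A_x = 0, A_y = 999.8 lb, B_y = 3361 lb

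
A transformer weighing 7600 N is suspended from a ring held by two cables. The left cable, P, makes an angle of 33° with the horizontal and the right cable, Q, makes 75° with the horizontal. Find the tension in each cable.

T_P = 2068 N, T_Q = 6702 N

ΣF_x = 0: −T_P·cos33° + T_Q·cos75° = 0 → T_Q = 3.24037·T_P.
ΣF_y = 0: T_P·sin33° + T_Q·sin75° = 7600.
Substitute: T_P·(0.544639 + 3.24037·0.965926) = 7600 → T_P = 2068.25 ≈ 2068 N.
Then T_Q = 3.24037 × 2068.25 = 6702 N.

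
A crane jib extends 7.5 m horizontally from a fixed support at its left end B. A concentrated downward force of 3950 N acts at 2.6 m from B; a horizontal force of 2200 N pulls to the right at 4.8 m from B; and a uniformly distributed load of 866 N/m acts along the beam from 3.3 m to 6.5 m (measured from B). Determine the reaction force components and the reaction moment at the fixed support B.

B_x = -2200 N, B_y = 6721 N, M_B = 23850 N·m

Resultant of the distributed load: 866 × 3.2 = 2771.2 N at 4.9 m from B.
ΣF_x = 0: B_x + 2200 = 0 → B_x = -2200 N.
ΣF_y = 0: B_y − 3950 − 866·3.2 = 0 → B_y = 6721 N.
ΣM about B: M_B − 3950·2.6 − (866·3.2)·4.9 = 0 → M_B = 23850 N·m.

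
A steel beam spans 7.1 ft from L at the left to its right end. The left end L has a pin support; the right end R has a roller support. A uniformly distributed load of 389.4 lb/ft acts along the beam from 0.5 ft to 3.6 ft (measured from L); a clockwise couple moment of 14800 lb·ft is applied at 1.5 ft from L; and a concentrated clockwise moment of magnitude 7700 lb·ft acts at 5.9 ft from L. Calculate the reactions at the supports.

Resultant of the distributed load: 389.4 × 3.1 = 1207.14 lb at 2.05 ft from L.
Moments about L: R_y·7.1 − (389.4·3.1)·2.05 − 14800 − 7700 = 0 → R_y = 24974.637/7.1 = 3517.55 ≈ 3518 lb.
ΣF_y = 0: L_y + 3517.55 − 389.4·3.1 = 0 → L_y = -2310 lb.
ΣF_x = 0: no horizontal applied forces, so L_x = 0.

L_x = 0, L_y = -2310 lb, R_y = 3518 lb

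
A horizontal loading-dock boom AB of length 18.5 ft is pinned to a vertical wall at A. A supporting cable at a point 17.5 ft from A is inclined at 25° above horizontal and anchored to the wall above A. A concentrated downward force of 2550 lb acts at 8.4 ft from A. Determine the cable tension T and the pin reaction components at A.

T = 2896 lb, A_x = 2625 lb, A_y = 1326 lb

ΣM about A: T·sin25°·17.5 − 2550·8.4 = 0 → T = 21420/(17.5·0.422618) = 2896.23 ≈ 2896 lb.
ΣF_x = 0: A_x − T·cos25° = 0 → A_x = 2896.23 × 0.906308 = 2625 lb.
ΣF_y = 0: A_y + T·sin25° − 2550 = 0 → A_y = 2550 − 2896.23 × 0.422618 = 1326 lb.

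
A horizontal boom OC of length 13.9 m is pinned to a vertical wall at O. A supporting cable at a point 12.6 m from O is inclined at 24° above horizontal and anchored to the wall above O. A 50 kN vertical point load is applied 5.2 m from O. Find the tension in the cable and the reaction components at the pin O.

T = 50.73 kN, O_x = 46.35 kN, O_y = 29.37 kN

ΣM about O: T·sin24°·12.6 − 50·5.2 = 0 → T = 260/(12.6·0.406737) = 50.7328 ≈ 50.73 kN.
ΣF_x = 0: O_x − T·cos24° = 0 → O_x = 50.7328 × 0.913545 = 46.35 kN.
ΣF_y = 0: O_y + T·sin24° − 50 = 0 → O_y = 50 − 50.7328 × 0.406737 = 29.37 kN.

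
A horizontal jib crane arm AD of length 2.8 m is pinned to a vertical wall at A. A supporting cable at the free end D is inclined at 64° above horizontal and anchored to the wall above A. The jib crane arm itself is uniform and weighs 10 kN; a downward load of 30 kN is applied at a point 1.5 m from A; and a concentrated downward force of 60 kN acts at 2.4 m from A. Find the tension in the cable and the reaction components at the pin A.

T = 80.66 kN, A_x = 35.36 kN, A_y = 27.50 kN

ΣM about A: T·sin64°·2.8 − 10·1.4 − 30·1.5 − 60·2.4 = 0 → T = 203/(2.8·0.898794) = 80.6636 ≈ 80.66 kN.
ΣF_x = 0: A_x − T·cos64° = 0 → A_x = 80.6636 × 0.438371 = 35.36 kN.
ΣF_y = 0: A_y + T·sin64° − 10 − 30 − 60 = 0 → A_y = 100 − 80.6636 × 0.898794 = 27.50 kN.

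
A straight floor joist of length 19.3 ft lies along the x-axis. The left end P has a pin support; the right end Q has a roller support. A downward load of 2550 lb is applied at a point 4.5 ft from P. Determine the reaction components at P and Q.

P_x = 0, P_y = 1955 lb, Q_y = 594.6 lb

Taking moments about P: Q_y·19.3 − 2550·4.5 = 0 → Q_y = 11475/19.3 = 594.56 ≈ 594.6 lb.
ΣF_y = 0: P_y + 594.56 − 2550 = 0 → P_y = 1955 lb.
ΣF_x = 0: no horizontal applied forces, so P_x = 0.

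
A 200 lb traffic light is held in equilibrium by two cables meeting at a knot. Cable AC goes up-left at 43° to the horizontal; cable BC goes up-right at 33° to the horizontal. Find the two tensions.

ΣF_x = 0: −T_AC·cos43° + T_BC·cos33° = 0 → T_BC = 0.872039·T_AC.
ΣF_y = 0: T_AC·sin43° + T_BC·sin33° = 200.
Substitute: T_AC·(0.681998 + 0.872039·0.544639) = 200 → T_AC = 172.869 ≈ 172.9 lb.
Then T_BC = 0.872039 × 172.869 = 150.7 lb.

T_AC = 172.9 lb, T_BC = 150.7 lb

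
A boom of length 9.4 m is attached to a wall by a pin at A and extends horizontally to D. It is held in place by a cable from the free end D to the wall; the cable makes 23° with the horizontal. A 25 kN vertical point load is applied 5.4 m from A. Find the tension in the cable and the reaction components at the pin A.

T = 36.76 kN, A_x = 33.83 kN, A_y = 10.64 kN

ΣM about A: T·sin23°·9.4 − 25·5.4 = 0 → T = 135/(9.4·0.390731) = 36.756 ≈ 36.76 kN.
ΣF_x = 0: A_x − T·cos23° = 0 → A_x = 36.756 × 0.920505 = 33.83 kN.
ΣF_y = 0: A_y + T·sin23° − 25 = 0 → A_y = 25 − 36.756 × 0.390731 = 10.64 kN.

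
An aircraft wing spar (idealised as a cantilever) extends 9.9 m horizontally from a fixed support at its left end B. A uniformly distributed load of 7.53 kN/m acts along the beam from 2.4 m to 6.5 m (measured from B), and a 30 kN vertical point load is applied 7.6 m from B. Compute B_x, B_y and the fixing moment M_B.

B_x = 0, B_y = 60.87 kN, M_B = 365.4 kN·m

Resultant of the distributed load: 7.53 × 4.1 = 30.873 kN at 4.45 m from B.
ΣF_x = 0: B_x = 0.
ΣF_y = 0: B_y − 7.53·4.1 − 30 = 0 → B_y = 60.87 kN.
ΣM about B: M_B − (7.53·4.1)·4.45 − 30·7.6 = 0 → M_B = 365.4 kN·m.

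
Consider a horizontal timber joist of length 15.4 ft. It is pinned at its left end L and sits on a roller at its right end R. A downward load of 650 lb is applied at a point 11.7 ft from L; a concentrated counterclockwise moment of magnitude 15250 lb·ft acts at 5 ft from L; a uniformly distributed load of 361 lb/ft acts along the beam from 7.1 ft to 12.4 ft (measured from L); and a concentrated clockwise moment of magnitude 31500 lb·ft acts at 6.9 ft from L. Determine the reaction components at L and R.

Resultant of the distributed load: 361 × 5.3 = 1913.3 lb at 9.75 ft from L.
ΣM about L: R_y·15.4 − 650·11.7 + 15250 − (361·5.3)·9.75 − 31500 = 0 → R_y = 42509.675/15.4 = 2760.37 ≈ 2760 lb.
ΣF_y = 0: L_y + 2760.37 − 650 − 361·5.3 = 0 → L_y = -197.1 lb.
ΣF_x = 0: no horizontal applied forces, so L_x = 0.

L_x = 0, L_y = -197.1 lb, R_y = 2760 lb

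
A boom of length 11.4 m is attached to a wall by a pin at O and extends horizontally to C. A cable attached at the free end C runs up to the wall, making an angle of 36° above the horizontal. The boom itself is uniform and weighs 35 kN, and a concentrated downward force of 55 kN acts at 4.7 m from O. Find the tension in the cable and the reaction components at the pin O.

ΣM about O: T·sin36°·11.4 − 35·5.7 − 55·4.7 = 0 → T = 458/(11.4·0.587785) = 68.3506 ≈ 68.35 kN.
ΣF_x = 0: O_x − T·cos36° = 0 → O_x = 68.3506 × 0.809017 = 55.30 kN.
ΣF_y = 0: O_y + T·sin36° − 35 − 55 = 0 → O_y = 90 − 68.3506 × 0.587785 = 49.82 kN.

T = 68.35 kN, O_x = 55.30 kN, O_y = 49.82 kN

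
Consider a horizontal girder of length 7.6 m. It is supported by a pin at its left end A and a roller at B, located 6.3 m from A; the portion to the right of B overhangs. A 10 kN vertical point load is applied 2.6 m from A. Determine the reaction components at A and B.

ΣM about A: B_y·6.3 − 10·2.6 = 0 → B_y = 26/6.3 = 4.12698 ≈ 4.127 kN.
ΣF_y = 0: A_y + 4.12698 − 10 = 0 → A_y = 5.873 kN.
ΣF_x = 0: no horizontal applied forces, so A_x = 0.

A_x = 0, A_y = 5.873 kN, B_y = 4.127 kN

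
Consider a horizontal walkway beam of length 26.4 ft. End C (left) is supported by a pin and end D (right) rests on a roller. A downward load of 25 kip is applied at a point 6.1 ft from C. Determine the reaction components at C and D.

C_x = 0, C_y = 19.22 kip, D_y = 5.777 kip

Taking moments about C: D_y·26.4 − 25·6.1 = 0 → D_y = 152.5/26.4 = 5.77652 ≈ 5.777 kip.
ΣF_y = 0: C_y + 5.77652 − 25 = 0 → C_y = 19.22 kip.
ΣF_x = 0: no horizontal applied forces, so C_x = 0.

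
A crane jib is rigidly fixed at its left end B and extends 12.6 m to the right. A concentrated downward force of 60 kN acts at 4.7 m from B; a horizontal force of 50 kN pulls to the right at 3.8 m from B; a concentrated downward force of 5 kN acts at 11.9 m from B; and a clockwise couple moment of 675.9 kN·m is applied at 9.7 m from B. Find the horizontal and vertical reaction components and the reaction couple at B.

ΣF_x = 0: B_x + 50 = 0 → B_x = -50.00 kN.
ΣF_y = 0: B_y − 60 − 5 = 0 → B_y = 65.00 kN.
ΣM about B: M_B − 60·4.7 − 5·11.9 − 675.9 = 0 → M_B = 1017 kN·m.

B_x = -50.00 kN, B_y = 65.00 kN, M_B = 1017 kN·m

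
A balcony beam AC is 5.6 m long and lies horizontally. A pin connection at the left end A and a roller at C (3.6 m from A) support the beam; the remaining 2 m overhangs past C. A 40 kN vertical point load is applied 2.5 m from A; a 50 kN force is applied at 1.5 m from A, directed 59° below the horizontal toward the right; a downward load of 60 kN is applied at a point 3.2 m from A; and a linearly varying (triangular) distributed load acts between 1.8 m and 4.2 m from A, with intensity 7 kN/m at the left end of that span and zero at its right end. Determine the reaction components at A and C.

A_x = -25.75 kN, A_y = 46.22 kN, C_y = 105.0 kN

Resultant of the triangular load: ½ × 7 × 2.4 = 8.4 kN, acting at 2.6 m from A (one-third of the span from the peak).
Moments about A: C_y·3.6 − 40·2.5 − 50·sin59°·1.5 − 60·3.2 − (½·7·2.4)·2.6 = 0 → C_y = 378.128/3.6 = 105.036 ≈ 105.0 kN.
ΣF_y = 0: A_y + 105.036 − 40 − 50·sin59° − 60 − ½·7·2.4 = 0 → A_y = 46.22 kN.
ΣF_x = 0: A_x + 50·cos59° = 0 → A_x = -25.75 kN.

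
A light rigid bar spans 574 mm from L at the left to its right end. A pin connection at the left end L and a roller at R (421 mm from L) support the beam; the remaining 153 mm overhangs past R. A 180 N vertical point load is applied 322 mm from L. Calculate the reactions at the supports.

L_x = 0, L_y = 42.33 N, R_y = 137.7 N

ΣM about L: R_y·421 − 180·322 = 0 → R_y = 57960/421 = 137.672 ≈ 137.7 N.
ΣF_y = 0: L_y + 137.672 − 180 = 0 → L_y = 42.33 N.
ΣF_x = 0: no horizontal applied forces, so L_x = 0.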